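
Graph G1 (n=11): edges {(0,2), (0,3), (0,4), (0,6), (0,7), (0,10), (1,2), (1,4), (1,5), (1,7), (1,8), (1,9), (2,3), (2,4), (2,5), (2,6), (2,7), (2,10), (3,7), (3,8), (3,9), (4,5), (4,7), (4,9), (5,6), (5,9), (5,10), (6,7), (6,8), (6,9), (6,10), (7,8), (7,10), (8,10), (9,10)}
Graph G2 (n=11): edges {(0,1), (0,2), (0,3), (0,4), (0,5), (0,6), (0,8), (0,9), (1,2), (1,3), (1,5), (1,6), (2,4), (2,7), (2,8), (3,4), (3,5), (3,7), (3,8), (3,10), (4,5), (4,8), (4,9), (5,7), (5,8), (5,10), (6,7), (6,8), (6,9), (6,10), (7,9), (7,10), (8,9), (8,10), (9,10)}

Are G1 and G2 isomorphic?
Yes, isomorphic

The graphs are isomorphic.
One valid mapping φ: V(G1) → V(G2): 0→4, 1→6, 2→8, 3→2, 4→9, 5→10, 6→3, 7→0, 8→1, 9→7, 10→5

Verify φ preserves adjacency — for each edge of G1, its image is an edge of G2:
  (0,2) → (φ(0),φ(2)) = (4,8) ∈ E(G2) ✓
  (0,3) → (φ(0),φ(3)) = (2,4) ∈ E(G2) ✓
  (0,4) → (φ(0),φ(4)) = (4,9) ∈ E(G2) ✓
  (0,6) → (φ(0),φ(6)) = (3,4) ∈ E(G2) ✓
  (0,7) → (φ(0),φ(7)) = (0,4) ∈ E(G2) ✓
  (0,10) → (φ(0),φ(10)) = (4,5) ∈ E(G2) ✓
  (1,2) → (φ(1),φ(2)) = (6,8) ∈ E(G2) ✓
  (1,4) → (φ(1),φ(4)) = (6,9) ∈ E(G2) ✓
  (1,5) → (φ(1),φ(5)) = (6,10) ∈ E(G2) ✓
  (1,7) → (φ(1),φ(7)) = (0,6) ∈ E(G2) ✓
  (1,8) → (φ(1),φ(8)) = (1,6) ∈ E(G2) ✓
  (1,9) → (φ(1),φ(9)) = (6,7) ∈ E(G2) ✓
  (2,3) → (φ(2),φ(3)) = (2,8) ∈ E(G2) ✓
  (2,4) → (φ(2),φ(4)) = (8,9) ∈ E(G2) ✓
  (2,5) → (φ(2),φ(5)) = (8,10) ∈ E(G2) ✓
  (2,6) → (φ(2),φ(6)) = (3,8) ∈ E(G2) ✓
  (2,7) → (φ(2),φ(7)) = (0,8) ∈ E(G2) ✓
  (2,10) → (φ(2),φ(10)) = (5,8) ∈ E(G2) ✓
  (3,7) → (φ(3),φ(7)) = (0,2) ∈ E(G2) ✓
  (3,8) → (φ(3),φ(8)) = (1,2) ∈ E(G2) ✓
  (3,9) → (φ(3),φ(9)) = (2,7) ∈ E(G2) ✓
  (4,5) → (φ(4),φ(5)) = (9,10) ∈ E(G2) ✓
  (4,7) → (φ(4),φ(7)) = (0,9) ∈ E(G2) ✓
  (4,9) → (φ(4),φ(9)) = (7,9) ∈ E(G2) ✓
  (5,6) → (φ(5),φ(6)) = (3,10) ∈ E(G2) ✓
  (5,9) → (φ(5),φ(9)) = (7,10) ∈ E(G2) ✓
  (5,10) → (φ(5),φ(10)) = (5,10) ∈ E(G2) ✓
  (6,7) → (φ(6),φ(7)) = (0,3) ∈ E(G2) ✓
  (6,8) → (φ(6),φ(8)) = (1,3) ∈ E(G2) ✓
  (6,9) → (φ(6),φ(9)) = (3,7) ∈ E(G2) ✓
  (6,10) → (φ(6),φ(10)) = (3,5) ∈ E(G2) ✓
  (7,8) → (φ(7),φ(8)) = (0,1) ∈ E(G2) ✓
  (7,10) → (φ(7),φ(10)) = (0,5) ∈ E(G2) ✓
  (8,10) → (φ(8),φ(10)) = (1,5) ∈ E(G2) ✓
  (9,10) → (φ(9),φ(10)) = (5,7) ∈ E(G2) ✓
All 35 edges of G1 map to edges of G2, and |E(G1)| = |E(G2)| = 35, so φ is a bijection on edges as well as vertices. Hence G1 ≅ G2.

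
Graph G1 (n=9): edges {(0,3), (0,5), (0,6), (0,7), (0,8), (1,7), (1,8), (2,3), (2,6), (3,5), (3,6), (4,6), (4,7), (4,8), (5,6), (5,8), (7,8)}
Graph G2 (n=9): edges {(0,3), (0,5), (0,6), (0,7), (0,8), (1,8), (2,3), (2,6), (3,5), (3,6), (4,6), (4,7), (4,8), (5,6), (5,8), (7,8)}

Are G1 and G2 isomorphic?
No, not isomorphic

The graphs are NOT isomorphic.

Counting edges: G1 has 17 edge(s); G2 has 16 edge(s).
Edge count is an isomorphism invariant (a bijection on vertices induces a bijection on edges), so differing edge counts rule out isomorphism.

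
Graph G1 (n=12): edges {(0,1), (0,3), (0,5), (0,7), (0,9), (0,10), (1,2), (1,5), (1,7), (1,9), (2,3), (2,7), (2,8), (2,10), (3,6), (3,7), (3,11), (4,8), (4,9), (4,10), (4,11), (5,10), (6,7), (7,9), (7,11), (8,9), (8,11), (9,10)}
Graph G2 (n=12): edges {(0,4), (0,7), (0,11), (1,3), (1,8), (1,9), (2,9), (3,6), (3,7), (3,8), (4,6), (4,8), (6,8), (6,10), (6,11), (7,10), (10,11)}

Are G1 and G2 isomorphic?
No, not isomorphic

The graphs are NOT isomorphic.

Degrees in G1: deg(0)=6, deg(1)=5, deg(2)=5, deg(3)=5, deg(4)=4, deg(5)=3, deg(6)=2, deg(7)=7, deg(8)=4, deg(9)=6, deg(10)=5, deg(11)=4.
Sorted degree sequence of G1: [7, 6, 6, 5, 5, 5, 5, 4, 4, 4, 3, 2].
Degrees in G2: deg(0)=3, deg(1)=3, deg(2)=1, deg(3)=4, deg(4)=3, deg(5)=0, deg(6)=5, deg(7)=3, deg(8)=4, deg(9)=2, deg(10)=3, deg(11)=3.
Sorted degree sequence of G2: [5, 4, 4, 3, 3, 3, 3, 3, 3, 2, 1, 0].
The (sorted) degree sequence is an isomorphism invariant, so since G1 and G2 have different degree sequences they cannot be isomorphic.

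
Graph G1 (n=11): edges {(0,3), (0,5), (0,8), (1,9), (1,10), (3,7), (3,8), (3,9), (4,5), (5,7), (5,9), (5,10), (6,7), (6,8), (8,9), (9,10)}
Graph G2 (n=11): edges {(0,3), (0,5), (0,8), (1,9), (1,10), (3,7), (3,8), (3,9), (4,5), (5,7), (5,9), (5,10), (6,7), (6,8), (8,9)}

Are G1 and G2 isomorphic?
No, not isomorphic

The graphs are NOT isomorphic.

Counting edges: G1 has 16 edge(s); G2 has 15 edge(s).
Edge count is an isomorphism invariant (a bijection on vertices induces a bijection on edges), so differing edge counts rule out isomorphism.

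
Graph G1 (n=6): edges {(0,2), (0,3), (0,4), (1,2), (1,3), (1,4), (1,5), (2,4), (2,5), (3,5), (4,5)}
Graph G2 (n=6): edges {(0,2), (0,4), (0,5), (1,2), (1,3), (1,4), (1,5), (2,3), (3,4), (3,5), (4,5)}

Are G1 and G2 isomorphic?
Yes, isomorphic

The graphs are isomorphic.
One valid mapping φ: V(G1) → V(G2): 0→0, 1→3, 2→5, 3→2, 4→4, 5→1

Verify φ preserves adjacency — for each edge of G1, its image is an edge of G2:
  (0,2) → (φ(0),φ(2)) = (0,5) ∈ E(G2) ✓
  (0,3) → (φ(0),φ(3)) = (0,2) ∈ E(G2) ✓
  (0,4) → (φ(0),φ(4)) = (0,4) ∈ E(G2) ✓
  (1,2) → (φ(1),φ(2)) = (3,5) ∈ E(G2) ✓
  (1,3) → (φ(1),φ(3)) = (2,3) ∈ E(G2) ✓
  (1,4) → (φ(1),φ(4)) = (3,4) ∈ E(G2) ✓
  (1,5) → (φ(1),φ(5)) = (1,3) ∈ E(G2) ✓
  (2,4) → (φ(2),φ(4)) = (4,5) ∈ E(G2) ✓
  (2,5) → (φ(2),φ(5)) = (1,5) ∈ E(G2) ✓
  (3,5) → (φ(3),φ(5)) = (1,2) ∈ E(G2) ✓
  (4,5) → (φ(4),φ(5)) = (1,4) ∈ E(G2) ✓
All 11 edges of G1 map to edges of G2, and |E(G1)| = |E(G2)| = 11, so φ is a bijection on edges as well as vertices. Hence G1 ≅ G2.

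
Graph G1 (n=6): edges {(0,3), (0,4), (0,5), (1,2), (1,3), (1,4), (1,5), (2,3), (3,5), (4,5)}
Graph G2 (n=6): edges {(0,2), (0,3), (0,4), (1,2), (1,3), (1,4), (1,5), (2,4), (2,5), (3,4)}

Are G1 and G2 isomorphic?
Yes, isomorphic

The graphs are isomorphic.
One valid mapping φ: V(G1) → V(G2): 0→0, 1→1, 2→5, 3→2, 4→3, 5→4

Verify φ preserves adjacency — for each edge of G1, its image is an edge of G2:
  (0,3) → (φ(0),φ(3)) = (0,2) ∈ E(G2) ✓
  (0,4) → (φ(0),φ(4)) = (0,3) ∈ E(G2) ✓
  (0,5) → (φ(0),φ(5)) = (0,4) ∈ E(G2) ✓
  (1,2) → (φ(1),φ(2)) = (1,5) ∈ E(G2) ✓
  (1,3) → (φ(1),φ(3)) = (1,2) ∈ E(G2) ✓
  (1,4) → (φ(1),φ(4)) = (1,3) ∈ E(G2) ✓
  (1,5) → (φ(1),φ(5)) = (1,4) ∈ E(G2) ✓
  (2,3) → (φ(2),φ(3)) = (2,5) ∈ E(G2) ✓
  (3,5) → (φ(3),φ(5)) = (2,4) ∈ E(G2) ✓
  (4,5) → (φ(4),φ(5)) = (3,4) ∈ E(G2) ✓
All 10 edges of G1 map to edges of G2, and |E(G1)| = |E(G2)| = 10, so φ is a bijection on edges as well as vertices. Hence G1 ≅ G2.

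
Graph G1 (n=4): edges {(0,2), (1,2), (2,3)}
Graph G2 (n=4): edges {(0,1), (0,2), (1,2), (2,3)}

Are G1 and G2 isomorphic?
No, not isomorphic

The graphs are NOT isomorphic.

Counting edges: G1 has 3 edge(s); G2 has 4 edge(s).
Edge count is an isomorphism invariant (a bijection on vertices induces a bijection on edges), so differing edge counts rule out isomorphism.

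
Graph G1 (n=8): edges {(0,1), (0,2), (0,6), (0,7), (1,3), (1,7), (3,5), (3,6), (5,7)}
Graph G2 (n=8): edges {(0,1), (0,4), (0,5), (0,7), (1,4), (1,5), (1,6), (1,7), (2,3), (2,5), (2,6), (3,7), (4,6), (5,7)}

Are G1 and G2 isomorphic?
No, not isomorphic

The graphs are NOT isomorphic.

Degrees in G1: deg(0)=4, deg(1)=3, deg(2)=1, deg(3)=3, deg(4)=0, deg(5)=2, deg(6)=2, deg(7)=3.
Sorted degree sequence of G1: [4, 3, 3, 3, 2, 2, 1, 0].
Degrees in G2: deg(0)=4, deg(1)=5, deg(2)=3, deg(3)=2, deg(4)=3, deg(5)=4, deg(6)=3, deg(7)=4.
Sorted degree sequence of G2: [5, 4, 4, 4, 3, 3, 3, 2].
The (sorted) degree sequence is an isomorphism invariant, so since G1 and G2 have different degree sequences they cannot be isomorphic.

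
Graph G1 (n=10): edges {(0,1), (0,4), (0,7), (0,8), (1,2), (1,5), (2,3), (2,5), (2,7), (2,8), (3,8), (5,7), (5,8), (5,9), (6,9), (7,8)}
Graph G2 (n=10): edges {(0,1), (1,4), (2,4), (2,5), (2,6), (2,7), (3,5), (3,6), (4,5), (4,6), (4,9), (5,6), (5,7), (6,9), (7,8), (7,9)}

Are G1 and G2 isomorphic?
Yes, isomorphic

The graphs are isomorphic.
One valid mapping φ: V(G1) → V(G2): 0→7, 1→9, 2→6, 3→3, 4→8, 5→4, 6→0, 7→2, 8→5, 9→1

Verify φ preserves adjacency — for each edge of G1, its image is an edge of G2:
  (0,1) → (φ(0),φ(1)) = (7,9) ∈ E(G2) ✓
  (0,4) → (φ(0),φ(4)) = (7,8) ∈ E(G2) ✓
  (0,7) → (φ(0),φ(7)) = (2,7) ∈ E(G2) ✓
  (0,8) → (φ(0),φ(8)) = (5,7) ∈ E(G2) ✓
  (1,2) → (φ(1),φ(2)) = (6,9) ∈ E(G2) ✓
  (1,5) → (φ(1),φ(5)) = (4,9) ∈ E(G2) ✓
  (2,3) → (φ(2),φ(3)) = (3,6) ∈ E(G2) ✓
  (2,5) → (φ(2),φ(5)) = (4,6) ∈ E(G2) ✓
  (2,7) → (φ(2),φ(7)) = (2,6) ∈ E(G2) ✓
  (2,8) → (φ(2),φ(8)) = (5,6) ∈ E(G2) ✓
  (3,8) → (φ(3),φ(8)) = (3,5) ∈ E(G2) ✓
  (5,7) → (φ(5),φ(7)) = (2,4) ∈ E(G2) ✓
  (5,8) → (φ(5),φ(8)) = (4,5) ∈ E(G2) ✓
  (5,9) → (φ(5),φ(9)) = (1,4) ∈ E(G2) ✓
  (6,9) → (φ(6),φ(9)) = (0,1) ∈ E(G2) ✓
  (7,8) → (φ(7),φ(8)) = (2,5) ∈ E(G2) ✓
All 16 edges of G1 map to edges of G2, and |E(G1)| = |E(G2)| = 16, so φ is a bijection on edges as well as vertices. Hence G1 ≅ G2.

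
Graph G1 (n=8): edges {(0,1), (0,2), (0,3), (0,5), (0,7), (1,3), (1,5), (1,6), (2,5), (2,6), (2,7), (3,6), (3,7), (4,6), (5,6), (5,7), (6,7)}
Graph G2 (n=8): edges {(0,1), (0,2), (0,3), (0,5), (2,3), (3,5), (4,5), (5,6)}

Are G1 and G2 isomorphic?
No, not isomorphic

The graphs are NOT isomorphic.

Connected components of G1: 1 component(s) with vertex sets [[0, 1, 2, 3, 4, 5, 6, 7]], sizes [8].
Connected components of G2: 2 component(s) with vertex sets [[7], [0, 1, 2, 3, 4, 5, 6]], sizes [1, 7].
The number of connected components (and the multiset of component sizes) is an isomorphism invariant — an isomorphism maps each component of G1 bijectively onto a component of G2. Since G1 has 1 component(s) and G2 has 2, they cannot be isomorphic.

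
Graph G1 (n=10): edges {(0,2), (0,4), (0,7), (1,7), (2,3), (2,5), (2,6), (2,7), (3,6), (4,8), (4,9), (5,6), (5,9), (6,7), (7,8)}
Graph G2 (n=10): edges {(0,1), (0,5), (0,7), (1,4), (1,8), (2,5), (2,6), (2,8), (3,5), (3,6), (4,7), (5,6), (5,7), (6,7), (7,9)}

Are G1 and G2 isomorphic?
Yes, isomorphic

The graphs are isomorphic.
One valid mapping φ: V(G1) → V(G2): 0→0, 1→9, 2→5, 3→3, 4→1, 5→2, 6→6, 7→7, 8→4, 9→8

Verify φ preserves adjacency — for each edge of G1, its image is an edge of G2:
  (0,2) → (φ(0),φ(2)) = (0,5) ∈ E(G2) ✓
  (0,4) → (φ(0),φ(4)) = (0,1) ∈ E(G2) ✓
  (0,7) → (φ(0),φ(7)) = (0,7) ∈ E(G2) ✓
  (1,7) → (φ(1),φ(7)) = (7,9) ∈ E(G2) ✓
  (2,3) → (φ(2),φ(3)) = (3,5) ∈ E(G2) ✓
  (2,5) → (φ(2),φ(5)) = (2,5) ∈ E(G2) ✓
  (2,6) → (φ(2),φ(6)) = (5,6) ∈ E(G2) ✓
  (2,7) → (φ(2),φ(7)) = (5,7) ∈ E(G2) ✓
  (3,6) → (φ(3),φ(6)) = (3,6) ∈ E(G2) ✓
  (4,8) → (φ(4),φ(8)) = (1,4) ∈ E(G2) ✓
  (4,9) → (φ(4),φ(9)) = (1,8) ∈ E(G2) ✓
  (5,6) → (φ(5),φ(6)) = (2,6) ∈ E(G2) ✓
  (5,9) → (φ(5),φ(9)) = (2,8) ∈ E(G2) ✓
  (6,7) → (φ(6),φ(7)) = (6,7) ∈ E(G2) ✓
  (7,8) → (φ(7),φ(8)) = (4,7) ∈ E(G2) ✓
All 15 edges of G1 map to edges of G2, and |E(G1)| = |E(G2)| = 15, so φ is a bijection on edges as well as vertices. Hence G1 ≅ G2.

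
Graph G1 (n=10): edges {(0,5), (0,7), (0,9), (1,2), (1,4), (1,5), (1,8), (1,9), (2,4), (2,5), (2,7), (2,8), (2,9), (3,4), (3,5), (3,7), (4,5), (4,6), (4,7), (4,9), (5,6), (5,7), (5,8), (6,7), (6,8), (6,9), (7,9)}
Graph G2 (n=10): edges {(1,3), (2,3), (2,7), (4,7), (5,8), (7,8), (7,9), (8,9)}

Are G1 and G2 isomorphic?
No, not isomorphic

The graphs are NOT isomorphic.

Connected components of G1: 1 component(s) with vertex sets [[0, 1, 2, 3, 4, 5, 6, 7, 8, 9]], sizes [10].
Connected components of G2: 3 component(s) with vertex sets [[0], [6], [1, 2, 3, 4, 5, 7, 8, 9]], sizes [1, 1, 8].
The number of connected components (and the multiset of component sizes) is an isomorphism invariant — an isomorphism maps each component of G1 bijectively onto a component of G2. Since G1 has 1 component(s) and G2 has 3, they cannot be isomorphic.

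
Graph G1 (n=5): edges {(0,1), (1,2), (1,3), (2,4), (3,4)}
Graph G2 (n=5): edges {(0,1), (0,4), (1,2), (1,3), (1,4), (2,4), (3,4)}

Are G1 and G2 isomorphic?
No, not isomorphic

The graphs are NOT isomorphic.

Counting edges: G1 has 5 edge(s); G2 has 7 edge(s).
Edge count is an isomorphism invariant (a bijection on vertices induces a bijection on edges), so differing edge counts rule out isomorphism.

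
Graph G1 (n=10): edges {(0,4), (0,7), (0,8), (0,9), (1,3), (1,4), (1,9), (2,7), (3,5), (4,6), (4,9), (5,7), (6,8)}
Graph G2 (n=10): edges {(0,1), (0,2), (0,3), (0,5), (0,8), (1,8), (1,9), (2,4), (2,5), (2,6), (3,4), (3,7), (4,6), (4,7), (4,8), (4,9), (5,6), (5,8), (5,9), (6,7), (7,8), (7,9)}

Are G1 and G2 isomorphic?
No, not isomorphic

The graphs are NOT isomorphic.

Counting triangles (3-cliques): G1 has 2, G2 has 9.
Triangle count is an isomorphism invariant, so differing triangle counts rule out isomorphism.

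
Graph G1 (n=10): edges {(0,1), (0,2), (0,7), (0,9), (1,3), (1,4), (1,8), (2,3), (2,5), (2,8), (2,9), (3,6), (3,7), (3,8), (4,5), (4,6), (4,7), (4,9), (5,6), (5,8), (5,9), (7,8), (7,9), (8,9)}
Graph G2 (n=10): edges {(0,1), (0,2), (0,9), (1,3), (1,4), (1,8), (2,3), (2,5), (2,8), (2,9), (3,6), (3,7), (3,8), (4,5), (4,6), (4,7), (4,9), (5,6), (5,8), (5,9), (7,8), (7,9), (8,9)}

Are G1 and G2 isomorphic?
No, not isomorphic

The graphs are NOT isomorphic.

Counting edges: G1 has 24 edge(s); G2 has 23 edge(s).
Edge count is an isomorphism invariant (a bijection on vertices induces a bijection on edges), so differing edge counts rule out isomorphism.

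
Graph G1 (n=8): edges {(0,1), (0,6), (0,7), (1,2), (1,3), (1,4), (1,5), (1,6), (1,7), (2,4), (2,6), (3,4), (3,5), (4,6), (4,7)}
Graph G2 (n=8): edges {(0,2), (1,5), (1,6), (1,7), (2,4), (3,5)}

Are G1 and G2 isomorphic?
No, not isomorphic

The graphs are NOT isomorphic.

Counting triangles (3-cliques): G1 has 9, G2 has 0.
Triangle count is an isomorphism invariant, so differing triangle counts rule out isomorphism.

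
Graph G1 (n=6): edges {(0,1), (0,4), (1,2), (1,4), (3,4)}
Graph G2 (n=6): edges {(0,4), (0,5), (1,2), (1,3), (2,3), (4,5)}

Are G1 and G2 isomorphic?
No, not isomorphic

The graphs are NOT isomorphic.

Counting triangles (3-cliques): G1 has 1, G2 has 2.
Triangle count is an isomorphism invariant, so differing triangle counts rule out isomorphism.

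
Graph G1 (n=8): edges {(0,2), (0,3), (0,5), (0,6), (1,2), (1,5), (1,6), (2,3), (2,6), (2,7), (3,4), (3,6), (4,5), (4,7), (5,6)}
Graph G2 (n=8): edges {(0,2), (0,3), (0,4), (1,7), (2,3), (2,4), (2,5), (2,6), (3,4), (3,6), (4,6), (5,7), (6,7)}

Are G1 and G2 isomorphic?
No, not isomorphic

The graphs are NOT isomorphic.

Degrees in G1: deg(0)=4, deg(1)=3, deg(2)=5, deg(3)=4, deg(4)=3, deg(5)=4, deg(6)=5, deg(7)=2.
Sorted degree sequence of G1: [5, 5, 4, 4, 4, 3, 3, 2].
Degrees in G2: deg(0)=3, deg(1)=1, deg(2)=5, deg(3)=4, deg(4)=4, deg(5)=2, deg(6)=4, deg(7)=3.
Sorted degree sequence of G2: [5, 4, 4, 4, 3, 3, 2, 1].
The (sorted) degree sequence is an isomorphism invariant, so since G1 and G2 have different degree sequences they cannot be isomorphic.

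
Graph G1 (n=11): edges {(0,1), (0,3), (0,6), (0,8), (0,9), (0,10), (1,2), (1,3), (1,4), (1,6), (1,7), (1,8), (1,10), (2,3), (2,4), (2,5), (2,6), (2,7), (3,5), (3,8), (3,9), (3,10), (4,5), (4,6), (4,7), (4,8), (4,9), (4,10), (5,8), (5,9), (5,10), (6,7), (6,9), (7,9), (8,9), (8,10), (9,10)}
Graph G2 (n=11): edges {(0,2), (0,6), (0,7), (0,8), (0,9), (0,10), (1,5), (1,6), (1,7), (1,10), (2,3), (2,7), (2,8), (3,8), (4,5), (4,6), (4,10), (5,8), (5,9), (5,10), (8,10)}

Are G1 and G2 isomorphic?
No, not isomorphic

The graphs are NOT isomorphic.

Degrees in G1: deg(0)=6, deg(1)=8, deg(2)=6, deg(3)=7, deg(4)=8, deg(5)=6, deg(6)=6, deg(7)=5, deg(8)=7, deg(9)=8, deg(10)=7.
Sorted degree sequence of G1: [8, 8, 8, 7, 7, 7, 6, 6, 6, 6, 5].
Degrees in G2: deg(0)=6, deg(1)=4, deg(2)=4, deg(3)=2, deg(4)=3, deg(5)=5, deg(6)=3, deg(7)=3, deg(8)=5, deg(9)=2, deg(10)=5.
Sorted degree sequence of G2: [6, 5, 5, 5, 4, 4, 3, 3, 3, 2, 2].
The (sorted) degree sequence is an isomorphism invariant, so since G1 and G2 have different degree sequences they cannot be isomorphic.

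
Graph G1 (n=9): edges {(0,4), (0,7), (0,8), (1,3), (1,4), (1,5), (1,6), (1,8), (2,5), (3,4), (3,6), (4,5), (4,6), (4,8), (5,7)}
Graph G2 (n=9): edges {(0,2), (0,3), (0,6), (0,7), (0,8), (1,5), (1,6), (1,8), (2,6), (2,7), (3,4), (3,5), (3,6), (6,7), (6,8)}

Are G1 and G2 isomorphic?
Yes, isomorphic

The graphs are isomorphic.
One valid mapping φ: V(G1) → V(G2): 0→1, 1→0, 2→4, 3→7, 4→6, 5→3, 6→2, 7→5, 8→8

Verify φ preserves adjacency — for each edge of G1, its image is an edge of G2:
  (0,4) → (φ(0),φ(4)) = (1,6) ∈ E(G2) ✓
  (0,7) → (φ(0),φ(7)) = (1,5) ∈ E(G2) ✓
  (0,8) → (φ(0),φ(8)) = (1,8) ∈ E(G2) ✓
  (1,3) → (φ(1),φ(3)) = (0,7) ∈ E(G2) ✓
  (1,4) → (φ(1),φ(4)) = (0,6) ∈ E(G2) ✓
  (1,5) → (φ(1),φ(5)) = (0,3) ∈ E(G2) ✓
  (1,6) → (φ(1),φ(6)) = (0,2) ∈ E(G2) ✓
  (1,8) → (φ(1),φ(8)) = (0,8) ∈ E(G2) ✓
  (2,5) → (φ(2),φ(5)) = (3,4) ∈ E(G2) ✓
  (3,4) → (φ(3),φ(4)) = (6,7) ∈ E(G2) ✓
  (3,6) → (φ(3),φ(6)) = (2,7) ∈ E(G2) ✓
  (4,5) → (φ(4),φ(5)) = (3,6) ∈ E(G2) ✓
  (4,6) → (φ(4),φ(6)) = (2,6) ∈ E(G2) ✓
  (4,8) → (φ(4),φ(8)) = (6,8) ∈ E(G2) ✓
  (5,7) → (φ(5),φ(7)) = (3,5) ∈ E(G2) ✓
All 15 edges of G1 map to edges of G2, and |E(G1)| = |E(G2)| = 15, so φ is a bijection on edges as well as vertices. Hence G1 ≅ G2.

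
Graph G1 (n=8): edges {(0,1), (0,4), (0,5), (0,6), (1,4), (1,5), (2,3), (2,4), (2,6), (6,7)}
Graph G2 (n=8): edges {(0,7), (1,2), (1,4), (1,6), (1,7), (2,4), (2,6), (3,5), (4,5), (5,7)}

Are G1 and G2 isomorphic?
Yes, isomorphic

The graphs are isomorphic.
One valid mapping φ: V(G1) → V(G2): 0→1, 1→2, 2→5, 3→3, 4→4, 5→6, 6→7, 7→0

Verify φ preserves adjacency — for each edge of G1, its image is an edge of G2:
  (0,1) → (φ(0),φ(1)) = (1,2) ∈ E(G2) ✓
  (0,4) → (φ(0),φ(4)) = (1,4) ∈ E(G2) ✓
  (0,5) → (φ(0),φ(5)) = (1,6) ∈ E(G2) ✓
  (0,6) → (φ(0),φ(6)) = (1,7) ∈ E(G2) ✓
  (1,4) → (φ(1),φ(4)) = (2,4) ∈ E(G2) ✓
  (1,5) → (φ(1),φ(5)) = (2,6) ∈ E(G2) ✓
  (2,3) → (φ(2),φ(3)) = (3,5) ∈ E(G2) ✓
  (2,4) → (φ(2),φ(4)) = (4,5) ∈ E(G2) ✓
  (2,6) → (φ(2),φ(6)) = (5,7) ∈ E(G2) ✓
  (6,7) → (φ(6),φ(7)) = (0,7) ∈ E(G2) ✓
All 10 edges of G1 map to edges of G2, and |E(G1)| = |E(G2)| = 10, so φ is a bijection on edges as well as vertices. Hence G1 ≅ G2.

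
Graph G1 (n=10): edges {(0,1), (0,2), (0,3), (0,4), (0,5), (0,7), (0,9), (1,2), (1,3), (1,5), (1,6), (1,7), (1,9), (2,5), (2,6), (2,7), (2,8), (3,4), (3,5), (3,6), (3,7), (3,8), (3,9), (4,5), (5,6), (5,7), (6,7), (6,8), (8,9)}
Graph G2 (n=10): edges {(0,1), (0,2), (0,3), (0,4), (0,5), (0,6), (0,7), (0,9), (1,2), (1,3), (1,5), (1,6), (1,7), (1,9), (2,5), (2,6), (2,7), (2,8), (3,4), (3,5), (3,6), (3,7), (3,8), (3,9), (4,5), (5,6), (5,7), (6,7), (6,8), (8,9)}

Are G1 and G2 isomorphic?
No, not isomorphic

The graphs are NOT isomorphic.

Counting edges: G1 has 29 edge(s); G2 has 30 edge(s).
Edge count is an isomorphism invariant (a bijection on vertices induces a bijection on edges), so differing edge counts rule out isomorphism.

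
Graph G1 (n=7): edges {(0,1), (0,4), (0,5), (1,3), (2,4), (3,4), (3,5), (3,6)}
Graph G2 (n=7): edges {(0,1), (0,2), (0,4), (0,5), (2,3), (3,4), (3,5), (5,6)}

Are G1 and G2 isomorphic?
Yes, isomorphic

The graphs are isomorphic.
One valid mapping φ: V(G1) → V(G2): 0→3, 1→2, 2→6, 3→0, 4→5, 5→4, 6→1

Verify φ preserves adjacency — for each edge of G1, its image is an edge of G2:
  (0,1) → (φ(0),φ(1)) = (2,3) ∈ E(G2) ✓
  (0,4) → (φ(0),φ(4)) = (3,5) ∈ E(G2) ✓
  (0,5) → (φ(0),φ(5)) = (3,4) ∈ E(G2) ✓
  (1,3) → (φ(1),φ(3)) = (0,2) ∈ E(G2) ✓
  (2,4) → (φ(2),φ(4)) = (5,6) ∈ E(G2) ✓
  (3,4) → (φ(3),φ(4)) = (0,5) ∈ E(G2) ✓
  (3,5) → (φ(3),φ(5)) = (0,4) ∈ E(G2) ✓
  (3,6) → (φ(3),φ(6)) = (0,1) ∈ E(G2) ✓
All 8 edges of G1 map to edges of G2, and |E(G1)| = |E(G2)| = 8, so φ is a bijection on edges as well as vertices. Hence G1 ≅ G2.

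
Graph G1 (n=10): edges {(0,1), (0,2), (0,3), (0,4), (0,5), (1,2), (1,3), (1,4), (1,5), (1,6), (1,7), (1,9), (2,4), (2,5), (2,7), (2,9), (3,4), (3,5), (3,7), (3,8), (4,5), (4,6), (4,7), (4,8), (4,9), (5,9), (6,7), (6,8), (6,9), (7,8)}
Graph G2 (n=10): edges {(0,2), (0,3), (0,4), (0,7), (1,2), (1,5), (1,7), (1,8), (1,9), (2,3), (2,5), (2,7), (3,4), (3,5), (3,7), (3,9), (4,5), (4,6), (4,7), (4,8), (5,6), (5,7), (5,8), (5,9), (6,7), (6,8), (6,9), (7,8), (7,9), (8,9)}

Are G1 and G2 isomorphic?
Yes, isomorphic

The graphs are isomorphic.
One valid mapping φ: V(G1) → V(G2): 0→6, 1→5, 2→9, 3→4, 4→7, 5→8, 6→2, 7→3, 8→0, 9→1

Verify φ preserves adjacency — for each edge of G1, its image is an edge of G2:
  (0,1) → (φ(0),φ(1)) = (5,6) ∈ E(G2) ✓
  (0,2) → (φ(0),φ(2)) = (6,9) ∈ E(G2) ✓
  (0,3) → (φ(0),φ(3)) = (4,6) ∈ E(G2) ✓
  (0,4) → (φ(0),φ(4)) = (6,7) ∈ E(G2) ✓
  (0,5) → (φ(0),φ(5)) = (6,8) ∈ E(G2) ✓
  (1,2) → (φ(1),φ(2)) = (5,9) ∈ E(G2) ✓
  (1,3) → (φ(1),φ(3)) = (4,5) ∈ E(G2) ✓
  (1,4) → (φ(1),φ(4)) = (5,7) ∈ E(G2) ✓
  (1,5) → (φ(1),φ(5)) = (5,8) ∈ E(G2) ✓
  (1,6) → (φ(1),φ(6)) = (2,5) ∈ E(G2) ✓
  (1,7) → (φ(1),φ(7)) = (3,5) ∈ E(G2) ✓
  (1,9) → (φ(1),φ(9)) = (1,5) ∈ E(G2) ✓
  (2,4) → (φ(2),φ(4)) = (7,9) ∈ E(G2) ✓
  (2,5) → (φ(2),φ(5)) = (8,9) ∈ E(G2) ✓
  (2,7) → (φ(2),φ(7)) = (3,9) ∈ E(G2) ✓
  (2,9) → (φ(2),φ(9)) = (1,9) ∈ E(G2) ✓
  (3,4) → (φ(3),φ(4)) = (4,7) ∈ E(G2) ✓
  (3,5) → (φ(3),φ(5)) = (4,8) ∈ E(G2) ✓
  (3,7) → (φ(3),φ(7)) = (3,4) ∈ E(G2) ✓
  (3,8) → (φ(3),φ(8)) = (0,4) ∈ E(G2) ✓
  (4,5) → (φ(4),φ(5)) = (7,8) ∈ E(G2) ✓
  (4,6) → (φ(4),φ(6)) = (2,7) ∈ E(G2) ✓
  (4,7) → (φ(4),φ(7)) = (3,7) ∈ E(G2) ✓
  (4,8) → (φ(4),φ(8)) = (0,7) ∈ E(G2) ✓
  (4,9) → (φ(4),φ(9)) = (1,7) ∈ E(G2) ✓
  (5,9) → (φ(5),φ(9)) = (1,8) ∈ E(G2) ✓
  (6,7) → (φ(6),φ(7)) = (2,3) ∈ E(G2) ✓
  (6,8) → (φ(6),φ(8)) = (0,2) ∈ E(G2) ✓
  (6,9) → (φ(6),φ(9)) = (1,2) ∈ E(G2) ✓
  (7,8) → (φ(7),φ(8)) = (0,3) ∈ E(G2) ✓
All 30 edges of G1 map to edges of G2, and |E(G1)| = |E(G2)| = 30, so φ is a bijection on edges as well as vertices. Hence G1 ≅ G2.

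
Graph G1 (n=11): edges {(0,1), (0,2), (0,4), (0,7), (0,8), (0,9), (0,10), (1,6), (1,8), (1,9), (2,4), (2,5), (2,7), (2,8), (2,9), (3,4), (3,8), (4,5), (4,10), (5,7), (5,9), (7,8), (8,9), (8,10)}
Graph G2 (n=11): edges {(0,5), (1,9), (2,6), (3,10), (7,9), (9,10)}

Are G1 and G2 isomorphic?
No, not isomorphic

The graphs are NOT isomorphic.

Connected components of G1: 1 component(s) with vertex sets [[0, 1, 2, 3, 4, 5, 6, 7, 8, 9, 10]], sizes [11].
Connected components of G2: 5 component(s) with vertex sets [[4], [8], [0, 5], [2, 6], [1, 3, 7, 9, 10]], sizes [1, 1, 2, 2, 5].
The number of connected components (and the multiset of component sizes) is an isomorphism invariant — an isomorphism maps each component of G1 bijectively onto a component of G2. Since G1 has 1 component(s) and G2 has 5, they cannot be isomorphic.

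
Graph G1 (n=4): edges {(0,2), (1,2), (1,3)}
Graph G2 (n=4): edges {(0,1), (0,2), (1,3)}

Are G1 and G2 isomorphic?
Yes, isomorphic

The graphs are isomorphic.
One valid mapping φ: V(G1) → V(G2): 0→3, 1→0, 2→1, 3→2

Verify φ preserves adjacency — for each edge of G1, its image is an edge of G2:
  (0,2) → (φ(0),φ(2)) = (1,3) ∈ E(G2) ✓
  (1,2) → (φ(1),φ(2)) = (0,1) ∈ E(G2) ✓
  (1,3) → (φ(1),φ(3)) = (0,2) ∈ E(G2) ✓
All 3 edges of G1 map to edges of G2, and |E(G1)| = |E(G2)| = 3, so φ is a bijection on edges as well as vertices. Hence G1 ≅ G2.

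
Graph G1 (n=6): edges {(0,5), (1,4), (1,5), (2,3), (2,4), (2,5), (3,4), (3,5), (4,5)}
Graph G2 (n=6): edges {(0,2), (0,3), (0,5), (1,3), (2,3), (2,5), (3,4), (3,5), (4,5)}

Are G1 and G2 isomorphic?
Yes, isomorphic

The graphs are isomorphic.
One valid mapping φ: V(G1) → V(G2): 0→1, 1→4, 2→2, 3→0, 4→5, 5→3

Verify φ preserves adjacency — for each edge of G1, its image is an edge of G2:
  (0,5) → (φ(0),φ(5)) = (1,3) ∈ E(G2) ✓
  (1,4) → (φ(1),φ(4)) = (4,5) ∈ E(G2) ✓
  (1,5) → (φ(1),φ(5)) = (3,4) ∈ E(G2) ✓
  (2,3) → (φ(2),φ(3)) = (0,2) ∈ E(G2) ✓
  (2,4) → (φ(2),φ(4)) = (2,5) ∈ E(G2) ✓
  (2,5) → (φ(2),φ(5)) = (2,3) ∈ E(G2) ✓
  (3,4) → (φ(3),φ(4)) = (0,5) ∈ E(G2) ✓
  (3,5) → (φ(3),φ(5)) = (0,3) ∈ E(G2) ✓
  (4,5) → (φ(4),φ(5)) = (3,5) ∈ E(G2) ✓
All 9 edges of G1 map to edges of G2, and |E(G1)| = |E(G2)| = 9, so φ is a bijection on edges as well as vertices. Hence G1 ≅ G2.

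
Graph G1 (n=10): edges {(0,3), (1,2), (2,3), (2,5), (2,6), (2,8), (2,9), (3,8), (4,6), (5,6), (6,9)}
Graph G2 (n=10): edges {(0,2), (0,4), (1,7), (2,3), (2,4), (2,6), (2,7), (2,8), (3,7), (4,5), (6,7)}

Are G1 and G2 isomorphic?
Yes, isomorphic

The graphs are isomorphic.
One valid mapping φ: V(G1) → V(G2): 0→5, 1→8, 2→2, 3→4, 4→1, 5→6, 6→7, 7→9, 8→0, 9→3

Verify φ preserves adjacency — for each edge of G1, its image is an edge of G2:
  (0,3) → (φ(0),φ(3)) = (4,5) ∈ E(G2) ✓
  (1,2) → (φ(1),φ(2)) = (2,8) ∈ E(G2) ✓
  (2,3) → (φ(2),φ(3)) = (2,4) ∈ E(G2) ✓
  (2,5) → (φ(2),φ(5)) = (2,6) ∈ E(G2) ✓
  (2,6) → (φ(2),φ(6)) = (2,7) ∈ E(G2) ✓
  (2,8) → (φ(2),φ(8)) = (0,2) ∈ E(G2) ✓
  (2,9) → (φ(2),φ(9)) = (2,3) ∈ E(G2) ✓
  (3,8) → (φ(3),φ(8)) = (0,4) ∈ E(G2) ✓
  (4,6) → (φ(4),φ(6)) = (1,7) ∈ E(G2) ✓
  (5,6) → (φ(5),φ(6)) = (6,7) ∈ E(G2) ✓
  (6,9) → (φ(6),φ(9)) = (3,7) ∈ E(G2) ✓
All 11 edges of G1 map to edges of G2, and |E(G1)| = |E(G2)| = 11, so φ is a bijection on edges as well as vertices. Hence G1 ≅ G2.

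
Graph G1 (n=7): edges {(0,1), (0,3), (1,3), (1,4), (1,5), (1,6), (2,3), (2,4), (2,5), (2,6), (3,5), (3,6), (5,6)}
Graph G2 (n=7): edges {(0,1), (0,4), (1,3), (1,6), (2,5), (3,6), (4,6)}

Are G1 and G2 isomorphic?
No, not isomorphic

The graphs are NOT isomorphic.

Degrees in G1: deg(0)=2, deg(1)=5, deg(2)=4, deg(3)=5, deg(4)=2, deg(5)=4, deg(6)=4.
Sorted degree sequence of G1: [5, 5, 4, 4, 4, 2, 2].
Degrees in G2: deg(0)=2, deg(1)=3, deg(2)=1, deg(3)=2, deg(4)=2, deg(5)=1, deg(6)=3.
Sorted degree sequence of G2: [3, 3, 2, 2, 2, 1, 1].
The (sorted) degree sequence is an isomorphism invariant, so since G1 and G2 have different degree sequences they cannot be isomorphic.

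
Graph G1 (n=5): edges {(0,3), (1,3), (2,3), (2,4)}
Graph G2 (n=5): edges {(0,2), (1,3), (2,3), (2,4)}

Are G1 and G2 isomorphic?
Yes, isomorphic

The graphs are isomorphic.
One valid mapping φ: V(G1) → V(G2): 0→0, 1→4, 2→3, 3→2, 4→1

Verify φ preserves adjacency — for each edge of G1, its image is an edge of G2:
  (0,3) → (φ(0),φ(3)) = (0,2) ∈ E(G2) ✓
  (1,3) → (φ(1),φ(3)) = (2,4) ∈ E(G2) ✓
  (2,3) → (φ(2),φ(3)) = (2,3) ∈ E(G2) ✓
  (2,4) → (φ(2),φ(4)) = (1,3) ∈ E(G2) ✓
All 4 edges of G1 map to edges of G2, and |E(G1)| = |E(G2)| = 4, so φ is a bijection on edges as well as vertices. Hence G1 ≅ G2.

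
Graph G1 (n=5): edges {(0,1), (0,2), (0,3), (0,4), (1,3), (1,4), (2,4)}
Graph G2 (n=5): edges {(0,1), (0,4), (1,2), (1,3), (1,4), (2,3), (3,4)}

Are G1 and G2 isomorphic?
Yes, isomorphic

The graphs are isomorphic.
One valid mapping φ: V(G1) → V(G2): 0→1, 1→3, 2→0, 3→2, 4→4

Verify φ preserves adjacency — for each edge of G1, its image is an edge of G2:
  (0,1) → (φ(0),φ(1)) = (1,3) ∈ E(G2) ✓
  (0,2) → (φ(0),φ(2)) = (0,1) ∈ E(G2) ✓
  (0,3) → (φ(0),φ(3)) = (1,2) ∈ E(G2) ✓
  (0,4) → (φ(0),φ(4)) = (1,4) ∈ E(G2) ✓
  (1,3) → (φ(1),φ(3)) = (2,3) ∈ E(G2) ✓
  (1,4) → (φ(1),φ(4)) = (3,4) ∈ E(G2) ✓
  (2,4) → (φ(2),φ(4)) = (0,4) ∈ E(G2) ✓
All 7 edges of G1 map to edges of G2, and |E(G1)| = |E(G2)| = 7, so φ is a bijection on edges as well as vertices. Hence G1 ≅ G2.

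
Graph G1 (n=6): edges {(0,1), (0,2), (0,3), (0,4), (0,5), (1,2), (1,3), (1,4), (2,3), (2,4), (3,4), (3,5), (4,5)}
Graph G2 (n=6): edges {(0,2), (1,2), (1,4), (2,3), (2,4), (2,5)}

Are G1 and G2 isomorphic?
No, not isomorphic

The graphs are NOT isomorphic.

Degrees in G1: deg(0)=5, deg(1)=4, deg(2)=4, deg(3)=5, deg(4)=5, deg(5)=3.
Sorted degree sequence of G1: [5, 5, 5, 4, 4, 3].
Degrees in G2: deg(0)=1, deg(1)=2, deg(2)=5, deg(3)=1, deg(4)=2, deg(5)=1.
Sorted degree sequence of G2: [5, 2, 2, 1, 1, 1].
The (sorted) degree sequence is an isomorphism invariant, so since G1 and G2 have different degree sequences they cannot be isomorphic.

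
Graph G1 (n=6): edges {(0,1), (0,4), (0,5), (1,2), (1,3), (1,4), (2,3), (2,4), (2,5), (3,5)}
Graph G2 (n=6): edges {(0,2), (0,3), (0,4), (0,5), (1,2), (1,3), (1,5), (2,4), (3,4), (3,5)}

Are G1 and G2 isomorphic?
Yes, isomorphic

The graphs are isomorphic.
One valid mapping φ: V(G1) → V(G2): 0→1, 1→3, 2→0, 3→4, 4→5, 5→2

Verify φ preserves adjacency — for each edge of G1, its image is an edge of G2:
  (0,1) → (φ(0),φ(1)) = (1,3) ∈ E(G2) ✓
  (0,4) → (φ(0),φ(4)) = (1,5) ∈ E(G2) ✓
  (0,5) → (φ(0),φ(5)) = (1,2) ∈ E(G2) ✓
  (1,2) → (φ(1),φ(2)) = (0,3) ∈ E(G2) ✓
  (1,3) → (φ(1),φ(3)) = (3,4) ∈ E(G2) ✓
  (1,4) → (φ(1),φ(4)) = (3,5) ∈ E(G2) ✓
  (2,3) → (φ(2),φ(3)) = (0,4) ∈ E(G2) ✓
  (2,4) → (φ(2),φ(4)) = (0,5) ∈ E(G2) ✓
  (2,5) → (φ(2),φ(5)) = (0,2) ∈ E(G2) ✓
  (3,5) → (φ(3),φ(5)) = (2,4) ∈ E(G2) ✓
All 10 edges of G1 map to edges of G2, and |E(G1)| = |E(G2)| = 10, so φ is a bijection on edges as well as vertices. Hence G1 ≅ G2.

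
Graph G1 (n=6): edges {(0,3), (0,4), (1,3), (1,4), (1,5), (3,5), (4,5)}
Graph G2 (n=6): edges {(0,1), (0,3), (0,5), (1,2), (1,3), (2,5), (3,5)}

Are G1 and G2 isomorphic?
Yes, isomorphic

The graphs are isomorphic.
One valid mapping φ: V(G1) → V(G2): 0→2, 1→0, 2→4, 3→5, 4→1, 5→3

Verify φ preserves adjacency — for each edge of G1, its image is an edge of G2:
  (0,3) → (φ(0),φ(3)) = (2,5) ∈ E(G2) ✓
  (0,4) → (φ(0),φ(4)) = (1,2) ∈ E(G2) ✓
  (1,3) → (φ(1),φ(3)) = (0,5) ∈ E(G2) ✓
  (1,4) → (φ(1),φ(4)) = (0,1) ∈ E(G2) ✓
  (1,5) → (φ(1),φ(5)) = (0,3) ∈ E(G2) ✓
  (3,5) → (φ(3),φ(5)) = (3,5) ∈ E(G2) ✓
  (4,5) → (φ(4),φ(5)) = (1,3) ∈ E(G2) ✓
All 7 edges of G1 map to edges of G2, and |E(G1)| = |E(G2)| = 7, so φ is a bijection on edges as well as vertices. Hence G1 ≅ G2.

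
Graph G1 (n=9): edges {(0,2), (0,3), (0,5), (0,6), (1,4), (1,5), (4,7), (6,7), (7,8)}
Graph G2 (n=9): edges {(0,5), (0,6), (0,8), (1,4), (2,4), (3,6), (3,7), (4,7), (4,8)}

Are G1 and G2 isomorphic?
Yes, isomorphic

The graphs are isomorphic.
One valid mapping φ: V(G1) → V(G2): 0→4, 1→3, 2→2, 3→1, 4→6, 5→7, 6→8, 7→0, 8→5

Verify φ preserves adjacency — for each edge of G1, its image is an edge of G2:
  (0,2) → (φ(0),φ(2)) = (2,4) ∈ E(G2) ✓
  (0,3) → (φ(0),φ(3)) = (1,4) ∈ E(G2) ✓
  (0,5) → (φ(0),φ(5)) = (4,7) ∈ E(G2) ✓
  (0,6) → (φ(0),φ(6)) = (4,8) ∈ E(G2) ✓
  (1,4) → (φ(1),φ(4)) = (3,6) ∈ E(G2) ✓
  (1,5) → (φ(1),φ(5)) = (3,7) ∈ E(G2) ✓
  (4,7) → (φ(4),φ(7)) = (0,6) ∈ E(G2) ✓
  (6,7) → (φ(6),φ(7)) = (0,8) ∈ E(G2) ✓
  (7,8) → (φ(7),φ(8)) = (0,5) ∈ E(G2) ✓
All 9 edges of G1 map to edges of G2, and |E(G1)| = |E(G2)| = 9, so φ is a bijection on edges as well as vertices. Hence G1 ≅ G2.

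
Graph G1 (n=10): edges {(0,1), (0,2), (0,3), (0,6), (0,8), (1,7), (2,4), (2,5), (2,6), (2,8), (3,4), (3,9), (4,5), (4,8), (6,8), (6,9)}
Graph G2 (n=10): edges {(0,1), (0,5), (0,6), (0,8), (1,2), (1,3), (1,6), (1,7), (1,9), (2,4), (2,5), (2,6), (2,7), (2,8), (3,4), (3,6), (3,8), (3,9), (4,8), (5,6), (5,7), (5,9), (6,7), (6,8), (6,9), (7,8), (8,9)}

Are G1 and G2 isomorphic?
No, not isomorphic

The graphs are NOT isomorphic.

Degrees in G1: deg(0)=5, deg(1)=2, deg(2)=5, deg(3)=3, deg(4)=4, deg(5)=2, deg(6)=4, deg(7)=1, deg(8)=4, deg(9)=2.
Sorted degree sequence of G1: [5, 5, 4, 4, 4, 3, 2, 2, 2, 1].
Degrees in G2: deg(0)=4, deg(1)=6, deg(2)=6, deg(3)=5, deg(4)=3, deg(5)=5, deg(6)=8, deg(7)=5, deg(8)=7, deg(9)=5.
Sorted degree sequence of G2: [8, 7, 6, 6, 5, 5, 5, 5, 4, 3].
The (sorted) degree sequence is an isomorphism invariant, so since G1 and G2 have different degree sequences they cannot be isomorphic.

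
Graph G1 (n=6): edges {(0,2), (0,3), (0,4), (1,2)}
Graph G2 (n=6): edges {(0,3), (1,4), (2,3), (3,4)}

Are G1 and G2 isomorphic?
Yes, isomorphic

The graphs are isomorphic.
One valid mapping φ: V(G1) → V(G2): 0→3, 1→1, 2→4, 3→2, 4→0, 5→5

Verify φ preserves adjacency — for each edge of G1, its image is an edge of G2:
  (0,2) → (φ(0),φ(2)) = (3,4) ∈ E(G2) ✓
  (0,3) → (φ(0),φ(3)) = (2,3) ∈ E(G2) ✓
  (0,4) → (φ(0),φ(4)) = (0,3) ∈ E(G2) ✓
  (1,2) → (φ(1),φ(2)) = (1,4) ∈ E(G2) ✓
All 4 edges of G1 map to edges of G2, and |E(G1)| = |E(G2)| = 4, so φ is a bijection on edges as well as vertices. Hence G1 ≅ G2.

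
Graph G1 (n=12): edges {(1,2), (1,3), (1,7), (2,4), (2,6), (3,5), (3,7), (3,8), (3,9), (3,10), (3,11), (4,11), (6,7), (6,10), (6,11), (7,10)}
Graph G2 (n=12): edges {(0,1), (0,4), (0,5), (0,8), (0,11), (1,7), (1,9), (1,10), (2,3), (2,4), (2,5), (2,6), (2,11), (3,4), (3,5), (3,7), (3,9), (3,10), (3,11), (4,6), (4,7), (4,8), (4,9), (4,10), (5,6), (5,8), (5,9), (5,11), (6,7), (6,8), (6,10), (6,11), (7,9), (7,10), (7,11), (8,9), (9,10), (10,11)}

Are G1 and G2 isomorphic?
No, not isomorphic

The graphs are NOT isomorphic.

Counting triangles (3-cliques): G1 has 3, G2 has 38.
Triangle count is an isomorphism invariant, so differing triangle counts rule out isomorphism.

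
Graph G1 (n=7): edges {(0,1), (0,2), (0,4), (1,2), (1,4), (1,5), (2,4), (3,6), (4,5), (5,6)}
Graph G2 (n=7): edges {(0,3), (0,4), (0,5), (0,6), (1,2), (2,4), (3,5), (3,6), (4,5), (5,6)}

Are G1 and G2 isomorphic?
Yes, isomorphic

The graphs are isomorphic.
One valid mapping φ: V(G1) → V(G2): 0→3, 1→0, 2→6, 3→1, 4→5, 5→4, 6→2

Verify φ preserves adjacency — for each edge of G1, its image is an edge of G2:
  (0,1) → (φ(0),φ(1)) = (0,3) ∈ E(G2) ✓
  (0,2) → (φ(0),φ(2)) = (3,6) ∈ E(G2) ✓
  (0,4) → (φ(0),φ(4)) = (3,5) ∈ E(G2) ✓
  (1,2) → (φ(1),φ(2)) = (0,6) ∈ E(G2) ✓
  (1,4) → (φ(1),φ(4)) = (0,5) ∈ E(G2) ✓
  (1,5) → (φ(1),φ(5)) = (0,4) ∈ E(G2) ✓
  (2,4) → (φ(2),φ(4)) = (5,6) ∈ E(G2) ✓
  (3,6) → (φ(3),φ(6)) = (1,2) ∈ E(G2) ✓
  (4,5) → (φ(4),φ(5)) = (4,5) ∈ E(G2) ✓
  (5,6) → (φ(5),φ(6)) = (2,4) ∈ E(G2) ✓
All 10 edges of G1 map to edges of G2, and |E(G1)| = |E(G2)| = 10, so φ is a bijection on edges as well as vertices. Hence G1 ≅ G2.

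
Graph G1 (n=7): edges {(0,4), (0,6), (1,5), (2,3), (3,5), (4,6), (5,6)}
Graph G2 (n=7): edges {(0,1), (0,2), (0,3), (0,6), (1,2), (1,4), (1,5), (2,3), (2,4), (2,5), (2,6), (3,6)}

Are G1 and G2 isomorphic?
No, not isomorphic

The graphs are NOT isomorphic.

Degrees in G1: deg(0)=2, deg(1)=1, deg(2)=1, deg(3)=2, deg(4)=2, deg(5)=3, deg(6)=3.
Sorted degree sequence of G1: [3, 3, 2, 2, 2, 1, 1].
Degrees in G2: deg(0)=4, deg(1)=4, deg(2)=6, deg(3)=3, deg(4)=2, deg(5)=2, deg(6)=3.
Sorted degree sequence of G2: [6, 4, 4, 3, 3, 2, 2].
The (sorted) degree sequence is an isomorphism invariant, so since G1 and G2 have different degree sequences they cannot be isomorphic.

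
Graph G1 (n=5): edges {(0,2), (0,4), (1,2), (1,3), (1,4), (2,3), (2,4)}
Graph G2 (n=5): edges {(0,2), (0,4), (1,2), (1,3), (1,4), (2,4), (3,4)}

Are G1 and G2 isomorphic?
Yes, isomorphic

The graphs are isomorphic.
One valid mapping φ: V(G1) → V(G2): 0→0, 1→1, 2→4, 3→3, 4→2

Verify φ preserves adjacency — for each edge of G1, its image is an edge of G2:
  (0,2) → (φ(0),φ(2)) = (0,4) ∈ E(G2) ✓
  (0,4) → (φ(0),φ(4)) = (0,2) ∈ E(G2) ✓
  (1,2) → (φ(1),φ(2)) = (1,4) ∈ E(G2) ✓
  (1,3) → (φ(1),φ(3)) = (1,3) ∈ E(G2) ✓
  (1,4) → (φ(1),φ(4)) = (1,2) ∈ E(G2) ✓
  (2,3) → (φ(2),φ(3)) = (3,4) ∈ E(G2) ✓
  (2,4) → (φ(2),φ(4)) = (2,4) ∈ E(G2) ✓
All 7 edges of G1 map to edges of G2, and |E(G1)| = |E(G2)| = 7, so φ is a bijection on edges as well as vertices. Hence G1 ≅ G2.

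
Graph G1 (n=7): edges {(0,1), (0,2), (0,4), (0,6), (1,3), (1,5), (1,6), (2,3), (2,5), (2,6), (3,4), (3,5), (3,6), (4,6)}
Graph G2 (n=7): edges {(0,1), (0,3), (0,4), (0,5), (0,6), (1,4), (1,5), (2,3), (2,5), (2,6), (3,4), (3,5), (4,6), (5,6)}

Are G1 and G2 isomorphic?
Yes, isomorphic

The graphs are isomorphic.
One valid mapping φ: V(G1) → V(G2): 0→4, 1→3, 2→6, 3→5, 4→1, 5→2, 6→0

Verify φ preserves adjacency — for each edge of G1, its image is an edge of G2:
  (0,1) → (φ(0),φ(1)) = (3,4) ∈ E(G2) ✓
  (0,2) → (φ(0),φ(2)) = (4,6) ∈ E(G2) ✓
  (0,4) → (φ(0),φ(4)) = (1,4) ∈ E(G2) ✓
  (0,6) → (φ(0),φ(6)) = (0,4) ∈ E(G2) ✓
  (1,3) → (φ(1),φ(3)) = (3,5) ∈ E(G2) ✓
  (1,5) → (φ(1),φ(5)) = (2,3) ∈ E(G2) ✓
  (1,6) → (φ(1),φ(6)) = (0,3) ∈ E(G2) ✓
  (2,3) → (φ(2),φ(3)) = (5,6) ∈ E(G2) ✓
  (2,5) → (φ(2),φ(5)) = (2,6) ∈ E(G2) ✓
  (2,6) → (φ(2),φ(6)) = (0,6) ∈ E(G2) ✓
  (3,4) → (φ(3),φ(4)) = (1,5) ∈ E(G2) ✓
  (3,5) → (φ(3),φ(5)) = (2,5) ∈ E(G2) ✓
  (3,6) → (φ(3),φ(6)) = (0,5) ∈ E(G2) ✓
  (4,6) → (φ(4),φ(6)) = (0,1) ∈ E(G2) ✓
All 14 edges of G1 map to edges of G2, and |E(G1)| = |E(G2)| = 14, so φ is a bijection on edges as well as vertices. Hence G1 ≅ G2.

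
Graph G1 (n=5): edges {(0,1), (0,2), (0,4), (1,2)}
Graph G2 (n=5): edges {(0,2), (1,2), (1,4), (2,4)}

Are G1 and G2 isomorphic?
Yes, isomorphic

The graphs are isomorphic.
One valid mapping φ: V(G1) → V(G2): 0→2, 1→4, 2→1, 3→3, 4→0

Verify φ preserves adjacency — for each edge of G1, its image is an edge of G2:
  (0,1) → (φ(0),φ(1)) = (2,4) ∈ E(G2) ✓
  (0,2) → (φ(0),φ(2)) = (1,2) ∈ E(G2) ✓
  (0,4) → (φ(0),φ(4)) = (0,2) ∈ E(G2) ✓
  (1,2) → (φ(1),φ(2)) = (1,4) ∈ E(G2) ✓
All 4 edges of G1 map to edges of G2, and |E(G1)| = |E(G2)| = 4, so φ is a bijection on edges as well as vertices. Hence G1 ≅ G2.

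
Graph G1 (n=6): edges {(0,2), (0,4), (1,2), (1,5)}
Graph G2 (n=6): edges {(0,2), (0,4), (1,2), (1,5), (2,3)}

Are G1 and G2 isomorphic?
No, not isomorphic

The graphs are NOT isomorphic.

Counting edges: G1 has 4 edge(s); G2 has 5 edge(s).
Edge count is an isomorphism invariant (a bijection on vertices induces a bijection on edges), so differing edge counts rule out isomorphism.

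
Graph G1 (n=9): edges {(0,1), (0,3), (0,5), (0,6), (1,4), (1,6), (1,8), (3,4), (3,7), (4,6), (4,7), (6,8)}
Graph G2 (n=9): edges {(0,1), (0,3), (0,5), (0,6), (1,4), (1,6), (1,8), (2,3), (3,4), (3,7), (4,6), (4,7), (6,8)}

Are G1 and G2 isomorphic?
No, not isomorphic

The graphs are NOT isomorphic.

Counting edges: G1 has 12 edge(s); G2 has 13 edge(s).
Edge count is an isomorphism invariant (a bijection on vertices induces a bijection on edges), so differing edge counts rule out isomorphism.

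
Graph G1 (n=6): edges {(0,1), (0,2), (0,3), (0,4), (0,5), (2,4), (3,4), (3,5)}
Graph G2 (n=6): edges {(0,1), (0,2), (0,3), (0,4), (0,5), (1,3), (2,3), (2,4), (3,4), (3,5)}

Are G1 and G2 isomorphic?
No, not isomorphic

The graphs are NOT isomorphic.

Counting edges: G1 has 8 edge(s); G2 has 10 edge(s).
Edge count is an isomorphism invariant (a bijection on vertices induces a bijection on edges), so differing edge counts rule out isomorphism.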